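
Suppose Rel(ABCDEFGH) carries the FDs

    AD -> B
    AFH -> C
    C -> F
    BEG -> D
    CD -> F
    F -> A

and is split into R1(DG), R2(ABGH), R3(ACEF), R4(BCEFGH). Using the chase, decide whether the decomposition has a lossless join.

No

Chase test. Columns are ABCDEFGH; row i has aⱼ where attribute j ∈ Ri, else bᵢⱼ.
Initial tableau (one row per fragment):
  row 1: b11 b12 b13 a4 b15 b16 a7 b18
  row 2: a1 a2 b23 b24 b25 b26 a7 a8
  row 3: a1 b32 a3 b34 a5 a6 b37 b38
  row 4: b41 a2 a3 b44 a5 a6 a7 a8
Rows 3 and 4 agree on F; apply F→A and equate their A entries.
No row becomes fully distinguished — the join is lossy.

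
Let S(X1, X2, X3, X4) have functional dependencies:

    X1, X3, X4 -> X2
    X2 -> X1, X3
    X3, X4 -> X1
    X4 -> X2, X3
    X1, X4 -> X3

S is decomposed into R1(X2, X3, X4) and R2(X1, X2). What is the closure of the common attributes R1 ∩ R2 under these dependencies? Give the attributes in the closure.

X1, X2, X3

R1 ∩ R2 = {X2}.
X2 → X1, X3 applies, adding X1, X3
Closure: {X1, X2, X3}.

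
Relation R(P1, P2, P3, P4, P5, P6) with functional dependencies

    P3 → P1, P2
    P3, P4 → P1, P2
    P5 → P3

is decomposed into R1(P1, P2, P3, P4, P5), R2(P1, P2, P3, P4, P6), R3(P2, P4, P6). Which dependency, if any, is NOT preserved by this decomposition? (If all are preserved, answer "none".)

none

P3 → P1, P2 lies within R1.
P3, P4 → P1, P2 lies within R1.
P5 → P3 lies within R1.
Every dependency is enforceable on the fragments, so the decomposition is dependency-preserving.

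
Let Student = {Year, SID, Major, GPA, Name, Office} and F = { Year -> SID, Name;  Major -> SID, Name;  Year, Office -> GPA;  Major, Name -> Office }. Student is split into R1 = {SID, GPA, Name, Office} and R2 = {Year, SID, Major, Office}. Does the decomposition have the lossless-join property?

Common attributes: R1 ∩ R2 = {SID, Office}.
No dependency enlarges {SID, Office}, so (SID, Office)⁺ = {SID, Office}.
The closure contains neither all of R1 = {SID, GPA, Name, Office} nor all of R2 = {Year, SID, Major, Office}, so the common attributes are not a superkey of either fragment. The join is lossy.

No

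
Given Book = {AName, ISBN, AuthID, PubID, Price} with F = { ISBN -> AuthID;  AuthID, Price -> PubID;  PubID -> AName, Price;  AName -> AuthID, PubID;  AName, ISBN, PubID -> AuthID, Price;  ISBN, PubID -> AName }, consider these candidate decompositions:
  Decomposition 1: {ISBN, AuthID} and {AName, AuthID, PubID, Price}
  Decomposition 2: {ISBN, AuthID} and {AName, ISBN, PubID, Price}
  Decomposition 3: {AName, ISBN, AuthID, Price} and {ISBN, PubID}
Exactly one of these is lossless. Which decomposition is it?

Decomposition 1: common = {AuthID}, closure = {AuthID} → lossy.
Decomposition 2: common = {ISBN}, closure = {ISBN, AuthID} → lossless.
Decomposition 3: common = {ISBN}, closure = {ISBN, AuthID} → lossy.

Decomposition 2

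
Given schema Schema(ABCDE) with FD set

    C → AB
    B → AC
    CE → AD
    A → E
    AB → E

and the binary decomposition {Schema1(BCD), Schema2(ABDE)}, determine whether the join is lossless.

Yes

Common attributes: Schema1 ∩ Schema2 = {BD}.
Closure of {BD}: B → AC applies, adding AC; A → E applies, adding E. So (BD)⁺ = {ABCDE}.
This closure contains every attribute of Schema1, so Schema1 ∩ Schema2 → Schema1. The join is lossless.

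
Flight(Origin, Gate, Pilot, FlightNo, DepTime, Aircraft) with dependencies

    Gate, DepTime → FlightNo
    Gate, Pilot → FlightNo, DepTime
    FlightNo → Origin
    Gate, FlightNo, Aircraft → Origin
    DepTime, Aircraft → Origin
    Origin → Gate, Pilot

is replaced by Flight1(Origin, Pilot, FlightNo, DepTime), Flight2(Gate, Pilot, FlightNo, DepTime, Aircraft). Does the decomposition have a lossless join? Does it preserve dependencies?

lossless and dependency-preserving

Lossless test: (Pilot, FlightNo, DepTime)⁺ = {Origin, Gate, Pilot, FlightNo, DepTime}, which contains all of one fragment — lossless.
Dependency preservation: Gate, FlightNo, Aircraft → Origin; DepTime, Aircraft → Origin; Origin → Gate, Pilot are not contained in any single fragment, but the restricted closure of each left-hand side across the fragments still reaches the right-hand side; the remaining FDs each lie inside some fragment. All dependencies are preserved.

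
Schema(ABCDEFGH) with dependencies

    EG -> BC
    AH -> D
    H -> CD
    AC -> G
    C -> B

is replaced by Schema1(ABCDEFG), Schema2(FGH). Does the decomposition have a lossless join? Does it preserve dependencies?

lossy and not dependency-preserving

Lossless test: (FG)⁺ = {FG}, which is a superkey of neither fragment — lossy.
Dependency preservation: the restricted closure of {AH} across the fragments never reaches {D}, so AH → D cannot be enforced without a join — not preserved.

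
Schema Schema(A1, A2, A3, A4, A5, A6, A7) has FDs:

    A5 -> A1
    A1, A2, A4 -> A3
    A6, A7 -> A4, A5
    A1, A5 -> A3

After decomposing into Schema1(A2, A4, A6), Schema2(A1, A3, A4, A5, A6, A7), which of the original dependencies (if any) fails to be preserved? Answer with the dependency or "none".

A1, A2, A4 -> A3

Check A1, A2, A4 → A3: no single fragment contains all of {A1, A2, A3, A4}, and the restricted closure of {A1, A2, A4} across the fragments never reaches {A3}.
A5 → A1 is preserved.
A6, A7 → A4, A5 is preserved.
A1, A5 → A3 is preserved.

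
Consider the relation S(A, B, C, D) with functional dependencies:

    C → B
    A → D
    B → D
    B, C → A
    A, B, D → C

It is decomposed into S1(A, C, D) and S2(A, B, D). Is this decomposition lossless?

Common attributes: S1 ∩ S2 = {A, D}.
No dependency enlarges {A, D}, so (A, D)⁺ = {A, D}.
The closure contains neither all of S1 = {A, C, D} nor all of S2 = {A, B, D}, so the common attributes are not a superkey of either fragment. The join is lossy.

No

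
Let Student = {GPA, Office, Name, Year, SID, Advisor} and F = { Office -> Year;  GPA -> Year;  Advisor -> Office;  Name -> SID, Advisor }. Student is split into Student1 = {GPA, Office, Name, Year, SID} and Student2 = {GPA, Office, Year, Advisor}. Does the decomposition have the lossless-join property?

Common attributes: Student1 ∩ Student2 = {GPA, Office, Year}.
No dependency enlarges {GPA, Office, Year}, so (GPA, Office, Year)⁺ = {GPA, Office, Year}.
The closure contains neither all of Student1 = {GPA, Office, Name, Year, SID} nor all of Student2 = {GPA, Office, Year, Advisor}, so the common attributes are not a superkey of either fragment. The join is lossy.

No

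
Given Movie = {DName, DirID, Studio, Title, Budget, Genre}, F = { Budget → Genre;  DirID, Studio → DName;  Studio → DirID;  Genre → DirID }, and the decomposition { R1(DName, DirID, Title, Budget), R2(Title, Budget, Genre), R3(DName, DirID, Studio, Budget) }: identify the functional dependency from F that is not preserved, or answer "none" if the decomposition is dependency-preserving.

Check Genre → DirID: no single fragment contains all of {DirID, Genre}, and the restricted closure of {Genre} across the fragments never reaches {DirID}.
Budget → Genre is preserved.
DirID, Studio → DName is preserved.
Studio → DirID is preserved.

Genre → DirID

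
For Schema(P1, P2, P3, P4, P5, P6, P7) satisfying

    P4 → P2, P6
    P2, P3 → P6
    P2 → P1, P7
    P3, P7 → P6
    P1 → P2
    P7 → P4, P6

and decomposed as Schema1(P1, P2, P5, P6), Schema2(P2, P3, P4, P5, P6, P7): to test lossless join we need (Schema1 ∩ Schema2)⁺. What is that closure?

Schema1 ∩ Schema2 = {P2, P5, P6}.
P2 → P1, P7 applies, adding P1, P7
P7 → P4, P6 applies, adding P4
Closure: {P1, P2, P4, P5, P6, P7}.

P1, P2, P4, P5, P6, P7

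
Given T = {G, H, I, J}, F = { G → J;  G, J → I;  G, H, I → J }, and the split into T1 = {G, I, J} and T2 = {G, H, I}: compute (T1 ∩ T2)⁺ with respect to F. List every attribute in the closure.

G, I, J

T1 ∩ T2 = {G, I}.
G → J applies, adding J
Closure: {G, I, J}.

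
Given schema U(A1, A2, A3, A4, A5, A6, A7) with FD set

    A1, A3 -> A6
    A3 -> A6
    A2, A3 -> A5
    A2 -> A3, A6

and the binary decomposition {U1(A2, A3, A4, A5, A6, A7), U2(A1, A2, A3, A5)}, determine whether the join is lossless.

No

Common attributes: U1 ∩ U2 = {A2, A3, A5}.
Closure of {A2, A3, A5}: A3 → A6 applies, adding A6. So (A2, A3, A5)⁺ = {A2, A3, A5, A6}.
The closure contains neither all of U1 = {A2, A3, A4, A5, A6, A7} nor all of U2 = {A1, A2, A3, A5}, so the common attributes are not a superkey of either fragment. The join is lossy.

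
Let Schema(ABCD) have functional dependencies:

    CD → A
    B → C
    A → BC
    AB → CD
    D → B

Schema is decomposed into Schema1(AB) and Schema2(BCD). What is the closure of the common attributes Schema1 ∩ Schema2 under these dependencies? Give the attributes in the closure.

Schema1 ∩ Schema2 = {B}.
B → C applies, adding C
Closure: {BC}.

BC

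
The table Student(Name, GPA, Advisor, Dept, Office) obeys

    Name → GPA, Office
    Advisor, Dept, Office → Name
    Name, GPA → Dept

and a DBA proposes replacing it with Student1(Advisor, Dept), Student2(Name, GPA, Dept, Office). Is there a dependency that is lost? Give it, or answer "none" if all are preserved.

Advisor, Dept, Office → Name

Check Advisor, Dept, Office → Name: no single fragment contains all of {Name, Advisor, Dept, Office}, and the restricted closure of {Advisor, Dept, Office} across the fragments never reaches {Name}.
Name → GPA, Office is preserved.
Name, GPA → Dept is preserved.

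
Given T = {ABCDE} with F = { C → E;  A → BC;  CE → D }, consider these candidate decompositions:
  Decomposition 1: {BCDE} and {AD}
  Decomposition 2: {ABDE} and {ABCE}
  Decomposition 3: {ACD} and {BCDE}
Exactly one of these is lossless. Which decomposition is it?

Decomposition 2

Decomposition 1: common = {D}, closure = {D} → lossy.
Decomposition 2: common = {ABE}, closure = {ABCDE} → lossless.
Decomposition 3: common = {CD}, closure = {CDE} → lossy.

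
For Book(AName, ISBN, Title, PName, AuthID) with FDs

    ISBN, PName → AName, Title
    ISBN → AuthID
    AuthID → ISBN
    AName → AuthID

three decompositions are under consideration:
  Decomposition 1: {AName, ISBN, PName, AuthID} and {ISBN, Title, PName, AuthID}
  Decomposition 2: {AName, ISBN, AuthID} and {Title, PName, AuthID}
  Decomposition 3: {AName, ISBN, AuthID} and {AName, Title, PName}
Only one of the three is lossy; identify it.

Decomposition 1: common = {ISBN, PName, AuthID}, closure = {AName, ISBN, Title, PName, AuthID} → lossless.
Decomposition 2: common = {AuthID}, closure = {ISBN, AuthID} → lossy.
Decomposition 3: common = {AName}, closure = {AName, ISBN, AuthID} → lossless.

Decomposition 2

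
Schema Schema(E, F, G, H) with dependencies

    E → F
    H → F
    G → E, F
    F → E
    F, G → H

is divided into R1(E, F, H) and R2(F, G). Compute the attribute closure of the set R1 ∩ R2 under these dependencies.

E, F

R1 ∩ R2 = {F}.
F → E applies, adding E
Closure: {E, F}.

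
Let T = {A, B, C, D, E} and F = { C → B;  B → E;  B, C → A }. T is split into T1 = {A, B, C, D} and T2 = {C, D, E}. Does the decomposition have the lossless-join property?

Common attributes: T1 ∩ T2 = {C, D}.
Closure of {C, D}: C → B applies, adding B; B → E applies, adding E; B, C → A applies, adding A. So (C, D)⁺ = {A, B, C, D, E}.
This closure contains every attribute of T1, so T1 ∩ T2 → T1. The join is lossless.

Yes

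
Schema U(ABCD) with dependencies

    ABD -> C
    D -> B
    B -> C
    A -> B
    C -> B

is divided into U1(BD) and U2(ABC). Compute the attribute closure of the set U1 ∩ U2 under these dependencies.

U1 ∩ U2 = {B}.
B → C applies, adding C
Closure: {BC}.

BC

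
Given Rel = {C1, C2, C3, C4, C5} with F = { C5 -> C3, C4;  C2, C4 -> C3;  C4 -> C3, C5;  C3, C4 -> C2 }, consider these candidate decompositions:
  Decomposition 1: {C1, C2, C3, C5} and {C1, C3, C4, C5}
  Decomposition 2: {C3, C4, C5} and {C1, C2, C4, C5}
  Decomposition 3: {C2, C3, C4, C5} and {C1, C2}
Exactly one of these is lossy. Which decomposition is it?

Decomposition 3

Decomposition 1: common = {C1, C3, C5}, closure = {C1, C2, C3, C4, C5} → lossless.
Decomposition 2: common = {C4, C5}, closure = {C2, C3, C4, C5} → lossless.
Decomposition 3: common = {C2}, closure = {C2} → lossy.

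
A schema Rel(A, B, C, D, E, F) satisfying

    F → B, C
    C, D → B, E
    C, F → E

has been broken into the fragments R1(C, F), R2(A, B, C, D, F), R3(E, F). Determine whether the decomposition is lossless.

Yes

Chase test. Columns are A, B, C, D, E, F; row i has aⱼ where attribute j ∈ Ri, else bᵢⱼ.
Initial tableau (one row per fragment):
  row 1: b11 b12 a3 b14 b15 a6
  row 2: a1 a2 a3 a4 b25 a6
  row 3: b31 b32 b33 b34 a5 a6
Rows 1 and 2 agree on F; apply F→B, C and equate their B, C entries.
Rows 1 and 3 agree on F; apply F→B, C and equate their B, C entries.
Rows 1 and 2 agree on C, F; apply C, F→E and equate their E entries.
Rows 1 and 3 agree on C, F; apply C, F→E and equate their E entries.
Row 2 is now all distinguished symbols — the join is lossless.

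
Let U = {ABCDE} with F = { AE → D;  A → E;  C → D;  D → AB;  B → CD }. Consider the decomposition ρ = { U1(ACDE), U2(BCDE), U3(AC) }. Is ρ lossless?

Chase test. Columns are ABCDE; row i has aⱼ where attribute j ∈ Ui, else bᵢⱼ.
Initial tableau (one row per fragment):
  row 1: a1 b12 a3 a4 a5
  row 2: b21 a2 a3 a4 a5
  row 3: a1 b32 a3 b34 b35
Rows 1 and 3 agree on A; apply A→E and equate their E entries.
Rows 1 and 3 agree on C; apply C→D and equate their D entries.
Rows 1 and 2 agree on D; apply D→AB and equate their AB entries.
Rows 1 and 3 agree on D; apply D→AB and equate their AB entries.
Row 1 is now all distinguished symbols — the join is lossless.

Yes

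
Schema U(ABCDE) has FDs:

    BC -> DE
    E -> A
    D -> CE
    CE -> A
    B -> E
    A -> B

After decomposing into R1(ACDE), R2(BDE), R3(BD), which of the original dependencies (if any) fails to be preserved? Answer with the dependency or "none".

BC → DE: restricted closure across fragments reaches DE.
E → A lies within R1.
D → CE lies within R1.
CE → A lies within R1.
B → E lies within R2.
A → B: restricted closure across fragments reaches B.
Every dependency is enforceable on the fragments, so the decomposition is dependency-preserving.

none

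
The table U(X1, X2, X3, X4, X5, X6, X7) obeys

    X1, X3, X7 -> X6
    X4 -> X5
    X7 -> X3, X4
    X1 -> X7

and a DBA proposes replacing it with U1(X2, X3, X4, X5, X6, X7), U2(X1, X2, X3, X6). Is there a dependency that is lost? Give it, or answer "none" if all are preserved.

X1 -> X7

Check X1 → X7: no single fragment contains all of {X1, X7}, and the restricted closure of {X1} across the fragments never reaches {X7}.
X1, X3, X7 → X6 is preserved.
X4 → X5 is preserved.
X7 → X3, X4 is preserved.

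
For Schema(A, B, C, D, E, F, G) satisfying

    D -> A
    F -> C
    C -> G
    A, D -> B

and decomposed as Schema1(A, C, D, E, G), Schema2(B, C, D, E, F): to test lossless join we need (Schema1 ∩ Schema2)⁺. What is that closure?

Schema1 ∩ Schema2 = {C, D, E}.
D → A applies, adding A
C → G applies, adding G
A, D → B applies, adding B
Closure: {A, B, C, D, E, G}.

A, B, C, D, E, G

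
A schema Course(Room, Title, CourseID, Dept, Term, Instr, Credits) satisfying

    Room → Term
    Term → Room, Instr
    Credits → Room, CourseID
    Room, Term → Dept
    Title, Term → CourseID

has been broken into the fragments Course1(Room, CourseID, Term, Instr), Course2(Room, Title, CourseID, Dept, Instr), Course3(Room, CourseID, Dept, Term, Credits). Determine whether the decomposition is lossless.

Chase test. Columns are Room, Title, CourseID, Dept, Term, Instr, Credits; row i has aⱼ where attribute j ∈ Coursei, else bᵢⱼ.
Initial tableau (one row per fragment):
  row 1: a1 b12 a3 b14 a5 a6 b17
  row 2: a1 a2 a3 a4 b25 a6 b27
  row 3: a1 b32 a3 a4 a5 b36 a7
Rows 1 and 2 agree on Room; apply Room→Term and equate their Term entries.
Rows 1 and 3 agree on Term; apply Term→Room, Instr and equate their Room, Instr entries.
Rows 1 and 2 agree on Room, Term; apply Room, Term→Dept and equate their Dept entries.
No row becomes fully distinguished — the join is lossy.

No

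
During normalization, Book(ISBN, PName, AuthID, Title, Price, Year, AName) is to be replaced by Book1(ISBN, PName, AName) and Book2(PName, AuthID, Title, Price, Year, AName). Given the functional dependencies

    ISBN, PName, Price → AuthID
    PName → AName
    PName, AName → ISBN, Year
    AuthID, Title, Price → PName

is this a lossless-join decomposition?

Common attributes: Book1 ∩ Book2 = {PName, AName}.
Closure of {PName, AName}: PName, AName → ISBN, Year applies, adding ISBN, Year. So (PName, AName)⁺ = {ISBN, PName, Year, AName}.
This closure contains every attribute of Book1, so Book1 ∩ Book2 → Book1. The join is lossless.

Yes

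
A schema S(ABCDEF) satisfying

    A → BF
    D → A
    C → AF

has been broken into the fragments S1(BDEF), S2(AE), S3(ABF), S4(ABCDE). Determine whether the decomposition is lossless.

Chase test. Columns are ABCDEF; row i has aⱼ where attribute j ∈ Si, else bᵢⱼ.
Initial tableau (one row per fragment):
  row 1: b11 a2 b13 a4 a5 a6
  row 2: a1 b22 b23 b24 a5 b26
  row 3: a1 a2 b33 b34 b35 a6
  row 4: a1 a2 a3 a4 a5 b46
Rows 2 and 3 agree on A; apply A→BF and equate their BF entries.
Rows 2 and 4 agree on A; apply A→BF and equate their BF entries.
Rows 1 and 4 agree on D; apply D→A and equate their A entries.
Row 4 is now all distinguished symbols — the join is lossless.

Yes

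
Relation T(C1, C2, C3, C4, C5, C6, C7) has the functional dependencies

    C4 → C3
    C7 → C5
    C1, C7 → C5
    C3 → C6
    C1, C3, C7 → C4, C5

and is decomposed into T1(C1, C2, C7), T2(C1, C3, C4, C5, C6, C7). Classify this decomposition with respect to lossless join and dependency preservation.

Lossless test: (C1, C7)⁺ = {C1, C5, C7}, which is a superkey of neither fragment — lossy.
Dependency preservation: every FD's attributes lie within a single fragment, so each can be enforced locally — preserved.

lossy but dependency-preserving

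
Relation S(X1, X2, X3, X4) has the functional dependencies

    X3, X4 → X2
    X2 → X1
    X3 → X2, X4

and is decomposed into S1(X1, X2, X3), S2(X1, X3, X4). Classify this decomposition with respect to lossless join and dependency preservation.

lossless and dependency-preserving

Lossless test: (X1, X3)⁺ = {X1, X2, X3, X4}, which contains all of one fragment — lossless.
Dependency preservation: X3, X4 → X2; X3 → X2, X4 are not contained in any single fragment, but the restricted closure of each left-hand side across the fragments still reaches the right-hand side; the remaining FDs each lie inside some fragment. All dependencies are preserved.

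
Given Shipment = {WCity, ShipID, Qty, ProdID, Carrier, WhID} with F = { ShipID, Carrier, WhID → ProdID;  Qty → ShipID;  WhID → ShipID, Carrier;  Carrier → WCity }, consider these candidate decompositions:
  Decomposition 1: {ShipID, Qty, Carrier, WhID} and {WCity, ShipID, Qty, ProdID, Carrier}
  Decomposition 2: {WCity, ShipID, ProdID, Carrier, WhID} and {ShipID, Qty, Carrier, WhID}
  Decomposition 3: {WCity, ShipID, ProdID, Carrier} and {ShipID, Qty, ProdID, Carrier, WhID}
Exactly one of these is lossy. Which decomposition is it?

Decomposition 1: common = {ShipID, Qty, Carrier}, closure = {WCity, ShipID, Qty, Carrier} → lossy.
Decomposition 2: common = {ShipID, Carrier, WhID}, closure = {WCity, ShipID, ProdID, Carrier, WhID} → lossless.
Decomposition 3: common = {ShipID, ProdID, Carrier}, closure = {WCity, ShipID, ProdID, Carrier} → lossless.

Decomposition 1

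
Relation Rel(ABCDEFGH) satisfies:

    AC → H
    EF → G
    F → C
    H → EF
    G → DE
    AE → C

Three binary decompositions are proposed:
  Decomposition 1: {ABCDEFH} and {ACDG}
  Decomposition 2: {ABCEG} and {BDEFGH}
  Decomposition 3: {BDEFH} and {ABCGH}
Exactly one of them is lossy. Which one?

Decomposition 1: common = {ACD}, closure = {ACDEFGH} → lossless.
Decomposition 2: common = {BEG}, closure = {BDEG} → lossy.
Decomposition 3: common = {BH}, closure = {BCDEFGH} → lossless.

Decomposition 2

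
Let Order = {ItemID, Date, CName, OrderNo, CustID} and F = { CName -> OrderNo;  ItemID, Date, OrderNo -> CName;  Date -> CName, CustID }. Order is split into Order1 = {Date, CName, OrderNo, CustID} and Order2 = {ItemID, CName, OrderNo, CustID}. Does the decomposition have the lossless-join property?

No

Common attributes: Order1 ∩ Order2 = {CName, OrderNo, CustID}.
No dependency enlarges {CName, OrderNo, CustID}, so (CName, OrderNo, CustID)⁺ = {CName, OrderNo, CustID}.
The closure contains neither all of Order1 = {Date, CName, OrderNo, CustID} nor all of Order2 = {ItemID, CName, OrderNo, CustID}, so the common attributes are not a superkey of either fragment. The join is lossy.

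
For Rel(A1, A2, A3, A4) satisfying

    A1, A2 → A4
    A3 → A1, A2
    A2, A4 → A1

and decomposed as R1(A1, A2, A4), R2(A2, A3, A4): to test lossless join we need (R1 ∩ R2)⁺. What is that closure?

R1 ∩ R2 = {A2, A4}.
A2, A4 → A1 applies, adding A1
Closure: {A1, A2, A4}.

A1, A2, A4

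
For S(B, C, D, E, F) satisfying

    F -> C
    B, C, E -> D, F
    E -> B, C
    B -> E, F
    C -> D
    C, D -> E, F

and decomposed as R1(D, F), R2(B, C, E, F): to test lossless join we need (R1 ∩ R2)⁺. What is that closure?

B, C, D, E, F

R1 ∩ R2 = {F}.
F → C applies, adding C
C → D applies, adding D
C, D → E, F applies, adding E
E → B, C applies, adding B
Closure: {B, C, D, E, F}.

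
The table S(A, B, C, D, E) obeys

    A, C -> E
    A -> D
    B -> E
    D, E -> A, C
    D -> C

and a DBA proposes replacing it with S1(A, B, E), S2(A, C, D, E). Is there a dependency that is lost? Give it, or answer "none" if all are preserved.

A, C → E lies within S2.
A → D lies within S2.
B → E lies within S1.
D, E → A, C lies within S2.
D → C lies within S2.
Every dependency is enforceable on the fragments, so the decomposition is dependency-preserving.

none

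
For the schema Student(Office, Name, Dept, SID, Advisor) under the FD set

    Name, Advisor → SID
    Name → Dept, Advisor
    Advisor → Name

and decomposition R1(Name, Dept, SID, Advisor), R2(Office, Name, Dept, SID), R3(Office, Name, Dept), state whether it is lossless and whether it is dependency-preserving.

Lossless test (chase): Rows 1 and 2 agree on Name; apply Name→Dept, Advisor and equate their Dept, Advisor entries. Rows 1 and 3 agree on Name; apply Name→Dept, Advisor and equate their Dept, Advisor entries. Rows 1 and 3 agree on Name, Advisor; apply Name, Advisor→SID and equate their SID entries. Row 2 is now all distinguished symbols — the join is lossless.
Dependency preservation: every FD's attributes lie within a single fragment, so each can be enforced locally — preserved.

lossless and dependency-preserving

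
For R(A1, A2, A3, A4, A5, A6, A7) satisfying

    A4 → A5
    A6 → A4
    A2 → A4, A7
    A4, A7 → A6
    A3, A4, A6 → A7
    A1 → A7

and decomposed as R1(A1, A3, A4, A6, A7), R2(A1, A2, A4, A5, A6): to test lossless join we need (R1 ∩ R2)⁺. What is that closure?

A1, A4, A5, A6, A7

R1 ∩ R2 = {A1, A4, A6}.
A4 → A5 applies, adding A5
A1 → A7 applies, adding A7
Closure: {A1, A4, A5, A6, A7}.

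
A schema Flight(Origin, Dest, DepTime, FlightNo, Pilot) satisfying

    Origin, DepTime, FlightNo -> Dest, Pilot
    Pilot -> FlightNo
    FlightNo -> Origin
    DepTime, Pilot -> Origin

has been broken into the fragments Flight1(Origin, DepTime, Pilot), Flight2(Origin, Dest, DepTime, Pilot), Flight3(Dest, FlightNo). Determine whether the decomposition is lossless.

Chase test. Columns are Origin, Dest, DepTime, FlightNo, Pilot; row i has aⱼ where attribute j ∈ Flighti, else bᵢⱼ.
Initial tableau (one row per fragment):
  row 1: a1 b12 a3 b14 a5
  row 2: a1 a2 a3 b24 a5
  row 3: b31 a2 b33 a4 b35
Rows 1 and 2 agree on Pilot; apply Pilot→FlightNo and equate their FlightNo entries.
Rows 1 and 2 agree on Origin, DepTime, FlightNo; apply Origin, DepTime, FlightNo→Dest, Pilot and equate their Dest, Pilot entries.
No row becomes fully distinguished — the join is lossy.

No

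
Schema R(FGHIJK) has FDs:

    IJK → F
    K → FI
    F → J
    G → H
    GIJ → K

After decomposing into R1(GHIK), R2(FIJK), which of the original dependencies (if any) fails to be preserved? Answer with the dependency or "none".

Check GIJ → K: no single fragment contains all of {GIJK}, and the restricted closure of {GIJ} across the fragments never reaches {K}.
IJK → F is preserved.
K → FI is preserved.
F → J is preserved.
G → H is preserved.

GIJ → K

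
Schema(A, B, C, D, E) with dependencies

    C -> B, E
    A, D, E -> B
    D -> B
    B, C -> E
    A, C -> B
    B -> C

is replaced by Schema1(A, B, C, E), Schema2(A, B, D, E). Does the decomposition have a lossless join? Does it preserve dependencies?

Lossless test: (A, B, E)⁺ = {A, B, C, E}, which contains all of one fragment — lossless.
Dependency preservation: every FD's attributes lie within a single fragment, so each can be enforced locally — preserved.

lossless and dependency-preserving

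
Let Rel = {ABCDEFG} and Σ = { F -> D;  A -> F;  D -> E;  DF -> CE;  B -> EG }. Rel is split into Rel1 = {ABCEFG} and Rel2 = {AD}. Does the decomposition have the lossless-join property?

Yes

Common attributes: Rel1 ∩ Rel2 = {A}.
Closure of {A}: A → F applies, adding F; F → D applies, adding D; D → E applies, adding E; DF → CE applies, adding C. So (A)⁺ = {ACDEF}.
This closure contains every attribute of Rel2, so Rel1 ∩ Rel2 → Rel2. The join is lossless.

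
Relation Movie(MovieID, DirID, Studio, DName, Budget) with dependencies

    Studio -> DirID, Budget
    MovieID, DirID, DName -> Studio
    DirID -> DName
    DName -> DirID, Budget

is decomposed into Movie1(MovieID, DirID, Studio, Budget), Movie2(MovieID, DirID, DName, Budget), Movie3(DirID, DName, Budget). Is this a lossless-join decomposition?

Yes

Chase test. Columns are MovieID, DirID, Studio, DName, Budget; row i has aⱼ where attribute j ∈ Moviei, else bᵢⱼ.
Initial tableau (one row per fragment):
  row 1: a1 a2 a3 b14 a5
  row 2: a1 a2 b23 a4 a5
  row 3: b31 a2 b33 a4 a5
Rows 1 and 2 agree on DirID; apply DirID→DName and equate their DName entries.
Rows 1 and 2 agree on MovieID, DirID, DName; apply MovieID, DirID, DName→Studio and equate their Studio entries.
Row 1 is now all distinguished symbols — the join is lossless.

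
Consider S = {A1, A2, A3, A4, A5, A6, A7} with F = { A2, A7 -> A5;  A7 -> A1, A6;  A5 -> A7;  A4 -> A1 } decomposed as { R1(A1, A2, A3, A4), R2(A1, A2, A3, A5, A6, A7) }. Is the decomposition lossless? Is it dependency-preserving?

Lossless test: (A1, A2, A3)⁺ = {A1, A2, A3}, which is a superkey of neither fragment — lossy.
Dependency preservation: every FD's attributes lie within a single fragment, so each can be enforced locally — preserved.

lossy but dependency-preserving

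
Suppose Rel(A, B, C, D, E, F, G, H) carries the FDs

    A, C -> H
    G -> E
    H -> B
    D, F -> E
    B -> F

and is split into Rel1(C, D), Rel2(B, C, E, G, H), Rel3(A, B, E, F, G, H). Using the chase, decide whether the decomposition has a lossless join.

Chase test. Columns are A, B, C, D, E, F, G, H; row i has aⱼ where attribute j ∈ Reli, else bᵢⱼ.
Initial tableau (one row per fragment):
  row 1: b11 b12 a3 a4 b15 b16 b17 b18
  row 2: b21 a2 a3 b24 a5 b26 a7 a8
  row 3: a1 a2 b33 b34 a5 a6 a7 a8
Rows 2 and 3 agree on B; apply B→F and equate their F entries.
No row becomes fully distinguished — the join is lossy.

No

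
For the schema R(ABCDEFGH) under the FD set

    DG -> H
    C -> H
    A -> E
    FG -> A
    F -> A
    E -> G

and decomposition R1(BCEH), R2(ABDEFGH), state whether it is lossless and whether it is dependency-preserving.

Lossless test: (BEH)⁺ = {BEGH}, which is a superkey of neither fragment — lossy.
Dependency preservation: every FD's attributes lie within a single fragment, so each can be enforced locally — preserved.

lossy but dependency-preserving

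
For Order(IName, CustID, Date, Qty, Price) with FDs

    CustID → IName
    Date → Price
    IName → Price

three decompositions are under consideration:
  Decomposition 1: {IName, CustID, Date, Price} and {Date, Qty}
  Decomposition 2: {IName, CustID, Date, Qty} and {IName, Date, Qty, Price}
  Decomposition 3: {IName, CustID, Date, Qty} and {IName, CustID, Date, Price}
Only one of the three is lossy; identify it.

Decomposition 1: common = {Date}, closure = {Date, Price} → lossy.
Decomposition 2: common = {IName, Date, Qty}, closure = {IName, Date, Qty, Price} → lossless.
Decomposition 3: common = {IName, CustID, Date}, closure = {IName, CustID, Date, Price} → lossless.

Decomposition 1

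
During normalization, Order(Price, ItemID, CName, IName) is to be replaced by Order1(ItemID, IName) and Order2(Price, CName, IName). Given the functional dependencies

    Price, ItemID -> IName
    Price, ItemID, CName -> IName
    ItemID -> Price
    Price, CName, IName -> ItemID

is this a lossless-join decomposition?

No

Common attributes: Order1 ∩ Order2 = {IName}.
No dependency enlarges {IName}, so (IName)⁺ = {IName}.
The closure contains neither all of Order1 = {ItemID, IName} nor all of Order2 = {Price, CName, IName}, so the common attributes are not a superkey of either fragment. The join is lossy.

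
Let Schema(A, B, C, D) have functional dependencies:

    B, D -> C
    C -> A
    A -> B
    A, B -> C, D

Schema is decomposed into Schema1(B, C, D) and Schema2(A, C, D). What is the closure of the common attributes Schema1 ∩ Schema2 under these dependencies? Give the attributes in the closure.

Schema1 ∩ Schema2 = {C, D}.
C → A applies, adding A
A → B applies, adding B
Closure: {A, B, C, D}.

A, B, C, D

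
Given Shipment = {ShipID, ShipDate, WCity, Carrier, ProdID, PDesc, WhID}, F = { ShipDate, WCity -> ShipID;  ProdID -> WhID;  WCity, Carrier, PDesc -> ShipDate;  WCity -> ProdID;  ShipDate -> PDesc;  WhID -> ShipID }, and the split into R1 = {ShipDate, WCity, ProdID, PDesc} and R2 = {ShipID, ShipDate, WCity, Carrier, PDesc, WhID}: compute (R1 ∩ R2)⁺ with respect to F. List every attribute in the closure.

R1 ∩ R2 = {ShipDate, WCity, PDesc}.
ShipDate, WCity → ShipID applies, adding ShipID
WCity → ProdID applies, adding ProdID
ProdID → WhID applies, adding WhID
Closure: {ShipID, ShipDate, WCity, ProdID, PDesc, WhID}.

ShipID, ShipDate, WCity, ProdID, PDesc, WhID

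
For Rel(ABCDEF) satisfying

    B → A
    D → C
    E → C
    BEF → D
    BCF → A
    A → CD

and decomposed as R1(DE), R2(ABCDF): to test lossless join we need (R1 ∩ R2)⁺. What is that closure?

CD

R1 ∩ R2 = {D}.
D → C applies, adding C
Closure: {CD}.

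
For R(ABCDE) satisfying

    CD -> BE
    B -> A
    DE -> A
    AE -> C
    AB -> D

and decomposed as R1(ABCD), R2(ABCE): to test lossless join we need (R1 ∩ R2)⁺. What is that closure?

R1 ∩ R2 = {ABC}.
AB → D applies, adding D
CD → BE applies, adding E
Closure: {ABCDE}.

ABCDE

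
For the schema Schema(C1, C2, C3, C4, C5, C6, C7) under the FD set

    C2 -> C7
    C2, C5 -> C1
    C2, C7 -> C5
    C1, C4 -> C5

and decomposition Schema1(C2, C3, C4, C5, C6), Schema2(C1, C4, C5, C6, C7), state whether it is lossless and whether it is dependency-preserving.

Lossless test: (C4, C5, C6)⁺ = {C4, C5, C6}, which is a superkey of neither fragment — lossy.
Dependency preservation: the restricted closure of {C2} across the fragments never reaches {C7}, so C2 → C7 cannot be enforced without a join — not preserved.

lossy and not dependency-preserving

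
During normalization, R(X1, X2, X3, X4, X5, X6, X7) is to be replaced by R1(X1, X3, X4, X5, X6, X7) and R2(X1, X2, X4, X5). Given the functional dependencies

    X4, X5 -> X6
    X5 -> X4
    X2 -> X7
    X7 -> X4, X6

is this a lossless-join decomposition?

Common attributes: R1 ∩ R2 = {X1, X4, X5}.
Closure of {X1, X4, X5}: X4, X5 → X6 applies, adding X6. So (X1, X4, X5)⁺ = {X1, X4, X5, X6}.
The closure contains neither all of R1 = {X1, X3, X4, X5, X6, X7} nor all of R2 = {X1, X2, X4, X5}, so the common attributes are not a superkey of either fragment. The join is lossy.

No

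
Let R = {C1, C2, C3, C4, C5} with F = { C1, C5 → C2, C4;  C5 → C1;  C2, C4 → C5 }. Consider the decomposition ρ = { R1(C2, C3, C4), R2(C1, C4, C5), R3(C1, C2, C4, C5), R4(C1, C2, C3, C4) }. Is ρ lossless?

Yes

Chase test. Columns are C1, C2, C3, C4, C5; row i has aⱼ where attribute j ∈ Ri, else bᵢⱼ.
Initial tableau (one row per fragment):
  row 1: b11 a2 a3 a4 b15
  row 2: a1 b22 b23 a4 a5
  row 3: a1 a2 b33 a4 a5
  row 4: a1 a2 a3 a4 b45
Rows 2 and 3 agree on C1, C5; apply C1, C5→C2, C4 and equate their C2, C4 entries.
Rows 1 and 2 agree on C2, C4; apply C2, C4→C5 and equate their C5 entries.
Rows 1 and 4 agree on C2, C4; apply C2, C4→C5 and equate their C5 entries.
Rows 1 and 2 agree on C5; apply C5→C1 and equate their C1 entries.
Row 1 is now all distinguished symbols — the join is lossless.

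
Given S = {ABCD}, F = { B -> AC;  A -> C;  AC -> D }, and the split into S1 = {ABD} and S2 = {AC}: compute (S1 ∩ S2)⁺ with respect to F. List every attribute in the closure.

S1 ∩ S2 = {A}.
A → C applies, adding C
AC → D applies, adding D
Closure: {ACD}.

ACD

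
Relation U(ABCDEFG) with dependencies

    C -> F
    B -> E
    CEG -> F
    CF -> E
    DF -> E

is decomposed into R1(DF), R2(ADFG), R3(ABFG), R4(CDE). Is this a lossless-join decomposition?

No

Chase test. Columns are ABCDEFG; row i has aⱼ where attribute j ∈ Ri, else bᵢⱼ.
Initial tableau (one row per fragment):
  row 1: b11 b12 b13 a4 b15 a6 b17
  row 2: a1 b22 b23 a4 b25 a6 a7
  row 3: a1 a2 b33 b34 b35 a6 a7
  row 4: b41 b42 a3 a4 a5 b46 b47
Rows 1 and 2 agree on DF; apply DF→E and equate their E entries.
No row becomes fully distinguished — the join is lossy.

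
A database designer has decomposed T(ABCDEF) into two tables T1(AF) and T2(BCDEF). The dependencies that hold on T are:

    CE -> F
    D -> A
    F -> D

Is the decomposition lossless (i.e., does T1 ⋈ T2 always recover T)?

Yes

Common attributes: T1 ∩ T2 = {F}.
Closure of {F}: F → D applies, adding D; D → A applies, adding A. So (F)⁺ = {ADF}.
This closure contains every attribute of T1, so T1 ∩ T2 → T1. The join is lossless.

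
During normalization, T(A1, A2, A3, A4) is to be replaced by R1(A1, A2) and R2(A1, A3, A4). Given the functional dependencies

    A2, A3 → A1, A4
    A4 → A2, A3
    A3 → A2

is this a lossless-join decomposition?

Common attributes: R1 ∩ R2 = {A1}.
No dependency enlarges {A1}, so (A1)⁺ = {A1}.
The closure contains neither all of R1 = {A1, A2} nor all of R2 = {A1, A3, A4}, so the common attributes are not a superkey of either fragment. The join is lossy.

No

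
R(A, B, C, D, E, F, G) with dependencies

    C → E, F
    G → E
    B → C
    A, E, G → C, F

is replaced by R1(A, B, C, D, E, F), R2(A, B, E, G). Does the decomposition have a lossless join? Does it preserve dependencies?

lossy and not dependency-preserving

Lossless test: (A, B, E)⁺ = {A, B, C, E, F}, which is a superkey of neither fragment — lossy.
Dependency preservation: the restricted closure of {A, E, G} across the fragments never reaches {C, F}, so A, E, G → C, F cannot be enforced without a join — not preserved.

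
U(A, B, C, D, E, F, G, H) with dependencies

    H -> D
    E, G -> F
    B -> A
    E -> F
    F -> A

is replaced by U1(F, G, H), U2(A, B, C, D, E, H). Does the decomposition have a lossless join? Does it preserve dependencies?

Lossless test: (H)⁺ = {D, H}, which is a superkey of neither fragment — lossy.
Dependency preservation: the restricted closure of {E, G} across the fragments never reaches {F}, so E, G → F cannot be enforced without a join — not preserved.

lossy and not dependency-preserving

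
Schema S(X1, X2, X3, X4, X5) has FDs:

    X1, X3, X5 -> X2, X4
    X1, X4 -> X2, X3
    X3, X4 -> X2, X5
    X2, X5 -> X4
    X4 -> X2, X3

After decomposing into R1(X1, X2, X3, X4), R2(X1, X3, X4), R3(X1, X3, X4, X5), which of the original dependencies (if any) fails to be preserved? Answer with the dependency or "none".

Check X2, X5 → X4: no single fragment contains all of {X2, X4, X5}, and the restricted closure of {X2, X5} across the fragments never reaches {X4}.
X1, X3, X5 → X2, X4 is preserved.
X1, X4 → X2, X3 is preserved.
X3, X4 → X2, X5 is preserved.
X4 → X2, X3 is preserved.

X2, X5 -> X4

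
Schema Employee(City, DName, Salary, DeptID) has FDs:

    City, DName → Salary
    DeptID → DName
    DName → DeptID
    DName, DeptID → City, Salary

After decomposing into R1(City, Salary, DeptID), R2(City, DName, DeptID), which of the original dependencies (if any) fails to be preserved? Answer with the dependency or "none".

City, DName → Salary: restricted closure across fragments reaches Salary.
DeptID → DName lies within R2.
DName → DeptID lies within R2.
DName, DeptID → City, Salary: restricted closure across fragments reaches City, Salary.
Every dependency is enforceable on the fragments, so the decomposition is dependency-preserving.

none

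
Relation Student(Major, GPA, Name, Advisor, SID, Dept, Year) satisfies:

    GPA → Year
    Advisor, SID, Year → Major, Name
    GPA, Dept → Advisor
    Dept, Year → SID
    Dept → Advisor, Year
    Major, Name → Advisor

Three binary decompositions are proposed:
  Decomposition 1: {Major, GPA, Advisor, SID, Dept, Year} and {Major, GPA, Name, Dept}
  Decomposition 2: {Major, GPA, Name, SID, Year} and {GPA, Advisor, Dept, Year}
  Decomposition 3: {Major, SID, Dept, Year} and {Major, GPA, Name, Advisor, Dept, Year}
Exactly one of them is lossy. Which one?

Decomposition 2

Decomposition 1: common = {Major, GPA, Dept}, closure = {Major, GPA, Name, Advisor, SID, Dept, Year} → lossless.
Decomposition 2: common = {GPA, Year}, closure = {GPA, Year} → lossy.
Decomposition 3: common = {Major, Dept, Year}, closure = {Major, Name, Advisor, SID, Dept, Year} → lossless.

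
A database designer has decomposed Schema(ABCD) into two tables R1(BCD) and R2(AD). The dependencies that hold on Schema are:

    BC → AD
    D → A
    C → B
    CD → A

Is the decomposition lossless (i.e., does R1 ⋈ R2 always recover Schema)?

Common attributes: R1 ∩ R2 = {D}.
Closure of {D}: D → A applies, adding A. So (D)⁺ = {AD}.
This closure contains every attribute of R2, so R1 ∩ R2 → R2. The join is lossless.

Yes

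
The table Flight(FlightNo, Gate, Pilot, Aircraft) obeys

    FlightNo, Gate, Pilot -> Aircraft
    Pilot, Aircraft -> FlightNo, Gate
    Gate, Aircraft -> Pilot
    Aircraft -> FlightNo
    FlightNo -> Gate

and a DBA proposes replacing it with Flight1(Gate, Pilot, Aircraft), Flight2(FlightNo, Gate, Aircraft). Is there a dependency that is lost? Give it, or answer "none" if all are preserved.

FlightNo, Gate, Pilot -> Aircraft

Check FlightNo, Gate, Pilot → Aircraft: no single fragment contains all of {FlightNo, Gate, Pilot, Aircraft}, and the restricted closure of {FlightNo, Gate, Pilot} across the fragments never reaches {Aircraft}.
Pilot, Aircraft → FlightNo, Gate is preserved.
Gate, Aircraft → Pilot is preserved.
Aircraft → FlightNo is preserved.
FlightNo → Gate is preserved.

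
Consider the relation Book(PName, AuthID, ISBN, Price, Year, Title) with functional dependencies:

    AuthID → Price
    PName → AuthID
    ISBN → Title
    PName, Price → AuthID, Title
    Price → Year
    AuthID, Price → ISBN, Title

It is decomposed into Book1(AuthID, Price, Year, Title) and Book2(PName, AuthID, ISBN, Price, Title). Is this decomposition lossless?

Common attributes: Book1 ∩ Book2 = {AuthID, Price, Title}.
Closure of {AuthID, Price, Title}: Price → Year applies, adding Year; AuthID, Price → ISBN, Title applies, adding ISBN. So (AuthID, Price, Title)⁺ = {AuthID, ISBN, Price, Year, Title}.
This closure contains every attribute of Book1, so Book1 ∩ Book2 → Book1. The join is lossless.

Yes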